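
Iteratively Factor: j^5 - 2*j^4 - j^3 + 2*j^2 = (j)*(j^4 - 2*j^3 - j^2 + 2*j) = j*(j - 2)*(j^3 - j) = j*(j - 2)*(j - 1)*(j^2 + j) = j^2*(j - 2)*(j - 1)*(j + 1)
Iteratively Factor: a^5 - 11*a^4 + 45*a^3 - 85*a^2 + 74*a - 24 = (a - 1)*(a^4 - 10*a^3 + 35*a^2 - 50*a + 24) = (a - 1)^2*(a^3 - 9*a^2 + 26*a - 24) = (a - 4)*(a - 1)^2*(a^2 - 5*a + 6) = (a - 4)*(a - 2)*(a - 1)^2*(a - 3)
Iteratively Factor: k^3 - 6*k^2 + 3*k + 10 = (k - 5)*(k^2 - k - 2) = (k - 5)*(k - 2)*(k + 1)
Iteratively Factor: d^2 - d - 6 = (d - 3)*(d + 2)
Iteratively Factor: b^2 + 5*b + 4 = (b + 4)*(b + 1)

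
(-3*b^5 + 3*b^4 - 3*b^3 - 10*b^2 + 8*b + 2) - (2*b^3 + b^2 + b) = -3*b^5 + 3*b^4 - 5*b^3 - 11*b^2 + 7*b + 2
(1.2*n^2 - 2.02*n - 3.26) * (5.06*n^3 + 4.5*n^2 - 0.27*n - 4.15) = 6.072*n^5 - 4.8212*n^4 - 25.9096*n^3 - 19.1046*n^2 + 9.2632*n + 13.529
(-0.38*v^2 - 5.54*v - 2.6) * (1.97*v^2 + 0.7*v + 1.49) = -0.7486*v^4 - 11.1798*v^3 - 9.5662*v^2 - 10.0746*v - 3.874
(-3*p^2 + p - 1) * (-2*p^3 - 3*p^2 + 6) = 6*p^5 + 7*p^4 - p^3 - 15*p^2 + 6*p - 6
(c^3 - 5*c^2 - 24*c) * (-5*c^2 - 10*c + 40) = -5*c^5 + 15*c^4 + 210*c^3 + 40*c^2 - 960*c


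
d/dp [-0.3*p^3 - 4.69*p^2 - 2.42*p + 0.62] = -0.9*p^2 - 9.38*p - 2.42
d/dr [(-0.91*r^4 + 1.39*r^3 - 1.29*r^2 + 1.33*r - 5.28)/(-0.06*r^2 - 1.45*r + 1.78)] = (0.1092*r^5 + 3.8751*r^4 - 10.5102*r^3 + 9.3729*r^2 - 5.226*r - 5.2886)/(0.0036*r^4 + 0.174*r^3 + 1.8889*r^2 - 5.162*r + 3.1684)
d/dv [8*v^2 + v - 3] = 16*v + 1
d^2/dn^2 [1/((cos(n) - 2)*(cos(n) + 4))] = (-4*sin(n)^4 + 38*sin(n)^2 - 17*cos(n)/2 - 3*cos(3*n)/2 - 10)/((cos(n) - 2)^3*(cos(n) + 4)^3)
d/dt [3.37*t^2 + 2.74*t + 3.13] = 6.74*t + 2.74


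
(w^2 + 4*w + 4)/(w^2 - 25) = (w^2 + 4*w + 4)/(w^2 - 25)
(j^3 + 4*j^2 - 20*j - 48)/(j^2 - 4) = (j^2 + 2*j - 24)/(j - 2)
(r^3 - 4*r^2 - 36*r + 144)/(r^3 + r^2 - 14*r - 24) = (r^2 - 36)/(r^2 + 5*r + 6)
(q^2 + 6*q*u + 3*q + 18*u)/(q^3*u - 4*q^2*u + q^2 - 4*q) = (q^2 + 6*q*u + 3*q + 18*u)/(q*(q^2*u - 4*q*u + q - 4))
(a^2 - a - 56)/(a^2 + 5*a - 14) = (a - 8)/(a - 2)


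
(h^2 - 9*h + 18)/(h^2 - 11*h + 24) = (h - 6)/(h - 8)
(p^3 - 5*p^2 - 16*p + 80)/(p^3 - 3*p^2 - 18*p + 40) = (p - 4)/(p - 2)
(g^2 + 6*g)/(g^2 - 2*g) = (g + 6)/(g - 2)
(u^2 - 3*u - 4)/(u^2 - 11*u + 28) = (u + 1)/(u - 7)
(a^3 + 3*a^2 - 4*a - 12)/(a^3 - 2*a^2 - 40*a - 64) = (a^2 + a - 6)/(a^2 - 4*a - 32)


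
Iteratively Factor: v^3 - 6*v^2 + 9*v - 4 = (v - 1)*(v^2 - 5*v + 4) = (v - 4)*(v - 1)*(v - 1)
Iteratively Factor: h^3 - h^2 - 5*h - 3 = (h + 1)*(h^2 - 2*h - 3) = (h + 1)^2*(h - 3)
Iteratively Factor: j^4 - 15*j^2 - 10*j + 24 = (j + 3)*(j^3 - 3*j^2 - 6*j + 8) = (j + 2)*(j + 3)*(j^2 - 5*j + 4) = (j - 4)*(j + 2)*(j + 3)*(j - 1)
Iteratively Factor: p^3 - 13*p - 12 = (p + 3)*(p^2 - 3*p - 4) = (p - 4)*(p + 3)*(p + 1)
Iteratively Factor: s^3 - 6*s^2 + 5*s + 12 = (s - 4)*(s^2 - 2*s - 3) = (s - 4)*(s + 1)*(s - 3)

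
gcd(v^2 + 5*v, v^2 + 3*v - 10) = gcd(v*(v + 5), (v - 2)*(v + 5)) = v + 5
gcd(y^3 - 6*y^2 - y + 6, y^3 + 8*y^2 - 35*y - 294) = y - 6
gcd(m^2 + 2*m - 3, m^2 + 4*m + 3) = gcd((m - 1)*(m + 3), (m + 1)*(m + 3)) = m + 3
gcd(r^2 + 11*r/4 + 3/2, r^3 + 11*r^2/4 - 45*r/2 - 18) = r + 3/4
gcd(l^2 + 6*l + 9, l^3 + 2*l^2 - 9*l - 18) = l + 3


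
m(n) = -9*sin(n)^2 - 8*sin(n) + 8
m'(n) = -18*sin(n)*cos(n) - 8*cos(n)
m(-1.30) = 7.35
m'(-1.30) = 2.50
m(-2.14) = 8.35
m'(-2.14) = -3.86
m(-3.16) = 7.85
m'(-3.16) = 8.33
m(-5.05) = -7.56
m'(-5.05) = -8.28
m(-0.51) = 9.76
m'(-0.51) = 0.69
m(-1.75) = 7.16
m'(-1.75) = -1.73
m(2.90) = 5.57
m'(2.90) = 11.95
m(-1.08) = 8.06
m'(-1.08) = 3.71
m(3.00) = 6.69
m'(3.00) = 10.43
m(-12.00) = 1.12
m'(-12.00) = -14.90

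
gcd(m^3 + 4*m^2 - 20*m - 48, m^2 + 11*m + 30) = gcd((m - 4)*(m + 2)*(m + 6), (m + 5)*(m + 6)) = m + 6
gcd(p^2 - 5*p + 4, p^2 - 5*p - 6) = 1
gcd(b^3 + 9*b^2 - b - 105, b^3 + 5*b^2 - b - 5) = b + 5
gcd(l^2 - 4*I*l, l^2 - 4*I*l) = l^2 - 4*I*l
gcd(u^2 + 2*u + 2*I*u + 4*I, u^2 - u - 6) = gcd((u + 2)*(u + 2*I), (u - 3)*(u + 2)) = u + 2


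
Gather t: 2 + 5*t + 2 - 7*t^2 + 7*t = -7*t^2 + 12*t + 4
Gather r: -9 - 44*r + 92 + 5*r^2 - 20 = 5*r^2 - 44*r + 63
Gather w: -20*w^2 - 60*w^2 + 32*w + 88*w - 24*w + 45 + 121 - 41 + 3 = -80*w^2 + 96*w + 128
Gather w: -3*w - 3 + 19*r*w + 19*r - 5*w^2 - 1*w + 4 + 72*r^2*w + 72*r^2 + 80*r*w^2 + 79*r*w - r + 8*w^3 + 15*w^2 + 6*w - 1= 72*r^2 + 18*r + 8*w^3 + w^2*(80*r + 10) + w*(72*r^2 + 98*r + 2)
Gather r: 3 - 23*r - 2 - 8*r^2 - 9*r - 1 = -8*r^2 - 32*r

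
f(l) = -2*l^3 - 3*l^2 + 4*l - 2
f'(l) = -6*l^2 - 6*l + 4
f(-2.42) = -0.90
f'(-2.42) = -16.62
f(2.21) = -29.40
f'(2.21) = -38.56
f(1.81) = -16.45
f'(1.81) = -26.52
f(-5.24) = 182.42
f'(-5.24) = -129.31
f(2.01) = -22.32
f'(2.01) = -32.30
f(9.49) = -1943.56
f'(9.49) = -593.30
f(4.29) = -197.96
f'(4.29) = -132.16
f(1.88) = -18.37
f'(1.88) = -28.49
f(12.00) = -3842.00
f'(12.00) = -932.00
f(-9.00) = 1177.00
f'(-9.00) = -428.00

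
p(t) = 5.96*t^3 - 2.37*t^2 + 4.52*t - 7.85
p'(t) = 17.88*t^2 - 4.74*t + 4.52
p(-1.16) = -25.59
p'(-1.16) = 34.08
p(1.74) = 24.24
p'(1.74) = 50.41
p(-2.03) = -76.65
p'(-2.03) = 87.82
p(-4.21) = -513.61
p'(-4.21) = 341.38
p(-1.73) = -53.62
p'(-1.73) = 66.23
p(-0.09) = -8.28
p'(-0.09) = 5.09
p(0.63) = -4.45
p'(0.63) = 8.63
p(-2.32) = -105.52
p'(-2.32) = 111.75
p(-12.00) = -10702.25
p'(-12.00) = 2636.12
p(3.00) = 145.30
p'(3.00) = 151.22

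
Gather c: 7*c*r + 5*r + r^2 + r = 7*c*r + r^2 + 6*r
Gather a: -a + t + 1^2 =-a + t + 1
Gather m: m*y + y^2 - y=m*y + y^2 - y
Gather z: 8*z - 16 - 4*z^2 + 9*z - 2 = -4*z^2 + 17*z - 18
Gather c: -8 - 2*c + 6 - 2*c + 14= 12 - 4*c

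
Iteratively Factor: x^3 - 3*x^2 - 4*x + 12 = (x + 2)*(x^2 - 5*x + 6) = (x - 3)*(x + 2)*(x - 2)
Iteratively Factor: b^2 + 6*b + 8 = (b + 4)*(b + 2)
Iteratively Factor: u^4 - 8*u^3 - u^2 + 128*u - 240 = (u - 3)*(u^3 - 5*u^2 - 16*u + 80) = (u - 5)*(u - 3)*(u^2 - 16) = (u - 5)*(u - 3)*(u + 4)*(u - 4)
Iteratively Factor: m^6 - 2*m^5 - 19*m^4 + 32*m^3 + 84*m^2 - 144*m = (m + 3)*(m^5 - 5*m^4 - 4*m^3 + 44*m^2 - 48*m) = (m - 2)*(m + 3)*(m^4 - 3*m^3 - 10*m^2 + 24*m) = (m - 2)*(m + 3)^2*(m^3 - 6*m^2 + 8*m) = (m - 2)^2*(m + 3)^2*(m^2 - 4*m) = (m - 4)*(m - 2)^2*(m + 3)^2*(m)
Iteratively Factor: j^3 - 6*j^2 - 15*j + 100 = (j - 5)*(j^2 - j - 20) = (j - 5)*(j + 4)*(j - 5)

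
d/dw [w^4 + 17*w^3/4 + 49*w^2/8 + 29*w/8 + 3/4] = 4*w^3 + 51*w^2/4 + 49*w/4 + 29/8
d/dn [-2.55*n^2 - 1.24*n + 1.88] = -5.1*n - 1.24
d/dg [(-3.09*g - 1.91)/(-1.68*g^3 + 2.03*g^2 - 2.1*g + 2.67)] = (-10.3824*g^3 - 3.3537*g^2 + 7.7546*g - 12.2613)/(2.8224*g^6 - 6.8208*g^5 + 11.1769*g^4 - 17.4972*g^3 + 15.2502*g^2 - 11.214*g + 7.1289)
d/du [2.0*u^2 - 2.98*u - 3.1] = 4.0*u - 2.98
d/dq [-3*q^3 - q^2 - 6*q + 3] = -9*q^2 - 2*q - 6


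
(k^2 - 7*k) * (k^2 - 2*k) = k^4 - 9*k^3 + 14*k^2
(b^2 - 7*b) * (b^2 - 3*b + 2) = b^4 - 10*b^3 + 23*b^2 - 14*b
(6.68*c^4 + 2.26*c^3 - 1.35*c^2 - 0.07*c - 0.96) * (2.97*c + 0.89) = 19.8396*c^5 + 12.6574*c^4 - 1.9981*c^3 - 1.4094*c^2 - 2.9135*c - 0.8544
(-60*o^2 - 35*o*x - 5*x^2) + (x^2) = -60*o^2 - 35*o*x - 4*x^2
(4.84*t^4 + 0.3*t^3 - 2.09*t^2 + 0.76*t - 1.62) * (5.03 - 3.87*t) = -18.7308*t^5 + 23.1842*t^4 + 9.5973*t^3 - 13.4539*t^2 + 10.0922*t - 8.1486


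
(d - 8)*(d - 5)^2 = d^3 - 18*d^2 + 105*d - 200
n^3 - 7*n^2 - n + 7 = (n - 7)*(n - 1)*(n + 1)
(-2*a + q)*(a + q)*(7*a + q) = -14*a^3 - 9*a^2*q + 6*a*q^2 + q^3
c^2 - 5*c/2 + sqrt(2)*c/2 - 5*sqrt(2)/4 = (c - 5/2)*(c + sqrt(2)/2)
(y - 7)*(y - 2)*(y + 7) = y^3 - 2*y^2 - 49*y + 98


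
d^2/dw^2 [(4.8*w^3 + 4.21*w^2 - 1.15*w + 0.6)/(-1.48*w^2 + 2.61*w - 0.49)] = (-1.4210854715202e-14*w^5 - 2.8421709430404e-14*w^4 - 85.921096*w^3 + 47.265432*w^2 + 1.98732*w - 6.384452)/(3.241792*w^6 - 17.150832*w^5 + 33.465612*w^4 - 29.136213*w^3 + 11.079831*w^2 - 1.879983*w + 0.117649)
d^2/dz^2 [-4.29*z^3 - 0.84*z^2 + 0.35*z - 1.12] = -25.74*z - 1.68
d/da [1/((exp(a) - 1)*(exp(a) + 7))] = 2*(-exp(a) - 3)*exp(a)/(exp(4*a) + 12*exp(3*a) + 22*exp(2*a) - 84*exp(a) + 49)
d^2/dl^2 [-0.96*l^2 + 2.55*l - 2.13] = -1.92000000000000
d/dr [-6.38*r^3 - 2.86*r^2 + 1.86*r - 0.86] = -19.14*r^2 - 5.72*r + 1.86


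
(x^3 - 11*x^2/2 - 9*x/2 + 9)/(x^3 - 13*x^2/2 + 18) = (x - 1)/(x - 2)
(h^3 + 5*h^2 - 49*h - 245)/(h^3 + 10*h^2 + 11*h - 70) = (h - 7)/(h - 2)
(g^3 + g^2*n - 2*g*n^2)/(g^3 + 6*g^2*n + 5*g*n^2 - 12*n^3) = g*(g + 2*n)/(g^2 + 7*g*n + 12*n^2)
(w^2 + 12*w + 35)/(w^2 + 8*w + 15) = (w + 7)/(w + 3)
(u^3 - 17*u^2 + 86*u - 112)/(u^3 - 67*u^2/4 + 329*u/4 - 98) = 4*(u - 2)/(4*u - 7)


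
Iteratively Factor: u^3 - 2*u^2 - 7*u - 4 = (u + 1)*(u^2 - 3*u - 4) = (u - 4)*(u + 1)*(u + 1)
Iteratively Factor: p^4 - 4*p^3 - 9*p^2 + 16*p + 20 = (p - 5)*(p^3 + p^2 - 4*p - 4) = (p - 5)*(p - 2)*(p^2 + 3*p + 2) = (p - 5)*(p - 2)*(p + 1)*(p + 2)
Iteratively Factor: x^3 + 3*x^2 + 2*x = (x + 1)*(x^2 + 2*x) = x*(x + 1)*(x + 2)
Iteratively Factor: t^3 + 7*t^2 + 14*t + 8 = (t + 1)*(t^2 + 6*t + 8) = (t + 1)*(t + 2)*(t + 4)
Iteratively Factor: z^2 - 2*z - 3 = (z + 1)*(z - 3)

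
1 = 1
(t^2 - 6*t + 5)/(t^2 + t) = (t^2 - 6*t + 5)/(t*(t + 1))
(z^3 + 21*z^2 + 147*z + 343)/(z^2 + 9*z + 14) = (z^2 + 14*z + 49)/(z + 2)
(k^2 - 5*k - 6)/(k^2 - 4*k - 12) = (k + 1)/(k + 2)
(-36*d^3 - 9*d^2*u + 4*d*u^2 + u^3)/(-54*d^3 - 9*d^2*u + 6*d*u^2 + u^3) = (4*d + u)/(6*d + u)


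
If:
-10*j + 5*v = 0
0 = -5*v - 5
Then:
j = -1/2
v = -1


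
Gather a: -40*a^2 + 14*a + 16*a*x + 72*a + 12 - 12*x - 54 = -40*a^2 + a*(16*x + 86) - 12*x - 42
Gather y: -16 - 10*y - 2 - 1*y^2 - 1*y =-y^2 - 11*y - 18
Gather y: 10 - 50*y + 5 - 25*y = 15 - 75*y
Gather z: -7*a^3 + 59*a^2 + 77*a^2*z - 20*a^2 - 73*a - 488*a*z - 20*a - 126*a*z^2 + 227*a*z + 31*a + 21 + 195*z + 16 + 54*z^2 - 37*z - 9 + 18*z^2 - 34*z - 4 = -7*a^3 + 39*a^2 - 62*a + z^2*(72 - 126*a) + z*(77*a^2 - 261*a + 124) + 24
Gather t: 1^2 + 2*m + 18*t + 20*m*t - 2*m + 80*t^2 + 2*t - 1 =80*t^2 + t*(20*m + 20)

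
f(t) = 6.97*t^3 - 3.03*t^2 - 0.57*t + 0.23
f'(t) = 20.91*t^2 - 6.06*t - 0.57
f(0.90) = 2.34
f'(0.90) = 10.91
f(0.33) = -0.04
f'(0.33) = -0.29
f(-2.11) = -77.53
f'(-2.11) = 105.31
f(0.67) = 0.58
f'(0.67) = 4.76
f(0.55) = 0.16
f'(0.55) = 2.42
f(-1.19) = -15.13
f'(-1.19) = 36.25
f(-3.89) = -453.68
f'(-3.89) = 339.42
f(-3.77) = -414.16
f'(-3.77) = 319.47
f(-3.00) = -213.52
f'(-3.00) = 205.80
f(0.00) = 0.23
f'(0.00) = -0.57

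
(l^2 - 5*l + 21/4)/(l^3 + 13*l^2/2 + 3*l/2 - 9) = (4*l^2 - 20*l + 21)/(2*(2*l^3 + 13*l^2 + 3*l - 18))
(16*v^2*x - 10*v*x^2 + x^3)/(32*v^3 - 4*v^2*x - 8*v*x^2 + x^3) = x/(2*v + x)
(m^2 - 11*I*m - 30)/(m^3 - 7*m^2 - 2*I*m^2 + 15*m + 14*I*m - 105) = (m - 6*I)/(m^2 + m*(-7 + 3*I) - 21*I)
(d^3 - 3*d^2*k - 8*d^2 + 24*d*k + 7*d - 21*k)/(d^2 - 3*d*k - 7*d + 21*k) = d - 1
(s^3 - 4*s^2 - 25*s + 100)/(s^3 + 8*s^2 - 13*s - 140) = (s - 5)/(s + 7)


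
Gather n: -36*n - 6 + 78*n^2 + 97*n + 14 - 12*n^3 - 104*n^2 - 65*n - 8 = -12*n^3 - 26*n^2 - 4*n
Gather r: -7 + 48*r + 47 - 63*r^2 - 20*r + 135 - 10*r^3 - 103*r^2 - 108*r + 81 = -10*r^3 - 166*r^2 - 80*r + 256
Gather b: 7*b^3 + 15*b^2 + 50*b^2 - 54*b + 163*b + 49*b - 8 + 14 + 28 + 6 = 7*b^3 + 65*b^2 + 158*b + 40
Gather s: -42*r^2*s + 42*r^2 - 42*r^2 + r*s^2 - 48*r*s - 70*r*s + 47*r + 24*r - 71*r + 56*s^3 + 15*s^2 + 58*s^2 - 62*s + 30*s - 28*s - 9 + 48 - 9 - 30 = 56*s^3 + s^2*(r + 73) + s*(-42*r^2 - 118*r - 60)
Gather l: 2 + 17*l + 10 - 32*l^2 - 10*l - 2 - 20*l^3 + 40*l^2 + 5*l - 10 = -20*l^3 + 8*l^2 + 12*l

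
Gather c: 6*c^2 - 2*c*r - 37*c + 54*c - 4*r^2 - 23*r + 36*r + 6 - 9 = 6*c^2 + c*(17 - 2*r) - 4*r^2 + 13*r - 3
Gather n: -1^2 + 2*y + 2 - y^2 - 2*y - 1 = -y^2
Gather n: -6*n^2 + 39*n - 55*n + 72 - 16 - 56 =-6*n^2 - 16*n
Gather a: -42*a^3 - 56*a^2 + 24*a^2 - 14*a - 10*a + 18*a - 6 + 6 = -42*a^3 - 32*a^2 - 6*a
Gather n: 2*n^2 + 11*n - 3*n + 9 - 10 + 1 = 2*n^2 + 8*n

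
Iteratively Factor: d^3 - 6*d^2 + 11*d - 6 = (d - 2)*(d^2 - 4*d + 3) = (d - 3)*(d - 2)*(d - 1)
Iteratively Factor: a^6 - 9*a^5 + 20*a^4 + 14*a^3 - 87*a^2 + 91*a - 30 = (a - 1)*(a^5 - 8*a^4 + 12*a^3 + 26*a^2 - 61*a + 30) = (a - 1)*(a + 2)*(a^4 - 10*a^3 + 32*a^2 - 38*a + 15) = (a - 1)^2*(a + 2)*(a^3 - 9*a^2 + 23*a - 15) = (a - 1)^3*(a + 2)*(a^2 - 8*a + 15) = (a - 3)*(a - 1)^3*(a + 2)*(a - 5)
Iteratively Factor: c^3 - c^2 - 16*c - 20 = (c - 5)*(c^2 + 4*c + 4) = (c - 5)*(c + 2)*(c + 2)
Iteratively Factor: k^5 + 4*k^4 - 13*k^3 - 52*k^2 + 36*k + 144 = (k - 2)*(k^4 + 6*k^3 - k^2 - 54*k - 72) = (k - 2)*(k + 4)*(k^3 + 2*k^2 - 9*k - 18) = (k - 2)*(k + 3)*(k + 4)*(k^2 - k - 6) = (k - 2)*(k + 2)*(k + 3)*(k + 4)*(k - 3)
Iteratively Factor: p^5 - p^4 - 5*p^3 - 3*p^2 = (p)*(p^4 - p^3 - 5*p^2 - 3*p) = p^2*(p^3 - p^2 - 5*p - 3) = p^2*(p + 1)*(p^2 - 2*p - 3) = p^2*(p - 3)*(p + 1)*(p + 1)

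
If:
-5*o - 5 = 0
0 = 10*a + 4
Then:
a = -2/5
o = -1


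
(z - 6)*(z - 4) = z^2 - 10*z + 24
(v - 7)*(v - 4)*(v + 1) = v^3 - 10*v^2 + 17*v + 28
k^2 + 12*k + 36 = (k + 6)^2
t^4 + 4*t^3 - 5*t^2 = t^2*(t - 1)*(t + 5)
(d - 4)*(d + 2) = d^2 - 2*d - 8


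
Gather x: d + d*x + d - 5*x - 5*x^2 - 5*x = 2*d - 5*x^2 + x*(d - 10)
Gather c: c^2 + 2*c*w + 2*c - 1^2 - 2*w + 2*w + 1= c^2 + c*(2*w + 2)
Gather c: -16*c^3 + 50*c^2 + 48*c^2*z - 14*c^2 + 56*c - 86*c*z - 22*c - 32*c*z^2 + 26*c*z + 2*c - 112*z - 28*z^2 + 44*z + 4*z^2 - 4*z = -16*c^3 + c^2*(48*z + 36) + c*(-32*z^2 - 60*z + 36) - 24*z^2 - 72*z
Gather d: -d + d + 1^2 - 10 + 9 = 0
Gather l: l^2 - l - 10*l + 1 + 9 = l^2 - 11*l + 10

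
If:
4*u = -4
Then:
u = -1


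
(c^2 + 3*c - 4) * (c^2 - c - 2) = c^4 + 2*c^3 - 9*c^2 - 2*c + 8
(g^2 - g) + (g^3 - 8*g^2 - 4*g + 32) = g^3 - 7*g^2 - 5*g + 32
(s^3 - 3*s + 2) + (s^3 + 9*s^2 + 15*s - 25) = 2*s^3 + 9*s^2 + 12*s - 23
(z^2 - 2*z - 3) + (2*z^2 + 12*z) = 3*z^2 + 10*z - 3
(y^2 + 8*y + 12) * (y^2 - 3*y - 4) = y^4 + 5*y^3 - 16*y^2 - 68*y - 48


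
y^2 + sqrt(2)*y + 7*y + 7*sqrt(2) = (y + 7)*(y + sqrt(2))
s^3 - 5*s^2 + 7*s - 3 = (s - 3)*(s - 1)^2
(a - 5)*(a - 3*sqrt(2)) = a^2 - 5*a - 3*sqrt(2)*a + 15*sqrt(2)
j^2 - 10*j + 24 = (j - 6)*(j - 4)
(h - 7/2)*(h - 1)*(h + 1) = h^3 - 7*h^2/2 - h + 7/2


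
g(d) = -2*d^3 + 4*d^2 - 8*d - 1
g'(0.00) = -8.00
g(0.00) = -1.00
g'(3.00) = -38.00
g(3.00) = -43.00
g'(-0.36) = -11.66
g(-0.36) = 2.49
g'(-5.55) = -237.22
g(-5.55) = 508.52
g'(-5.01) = -198.68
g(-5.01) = 390.98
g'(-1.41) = -31.21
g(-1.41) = 23.84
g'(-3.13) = -91.82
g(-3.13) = 124.56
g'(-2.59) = -68.97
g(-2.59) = 81.30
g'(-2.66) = -71.73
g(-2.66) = 86.22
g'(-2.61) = -69.75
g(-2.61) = 82.69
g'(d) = -6*d^2 + 8*d - 8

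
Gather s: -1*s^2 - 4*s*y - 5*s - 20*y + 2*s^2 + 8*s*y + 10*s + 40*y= s^2 + s*(4*y + 5) + 20*y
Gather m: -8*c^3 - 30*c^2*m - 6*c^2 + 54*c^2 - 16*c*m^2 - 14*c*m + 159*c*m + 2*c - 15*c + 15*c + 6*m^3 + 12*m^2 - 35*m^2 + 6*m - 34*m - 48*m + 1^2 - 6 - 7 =-8*c^3 + 48*c^2 + 2*c + 6*m^3 + m^2*(-16*c - 23) + m*(-30*c^2 + 145*c - 76) - 12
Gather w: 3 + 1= 4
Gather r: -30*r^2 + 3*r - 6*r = -30*r^2 - 3*r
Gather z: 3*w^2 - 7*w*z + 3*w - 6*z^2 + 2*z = 3*w^2 + 3*w - 6*z^2 + z*(2 - 7*w)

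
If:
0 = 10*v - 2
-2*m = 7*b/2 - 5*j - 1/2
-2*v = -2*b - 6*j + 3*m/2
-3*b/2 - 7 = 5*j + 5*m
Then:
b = 257/778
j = -2603/7780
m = -453/389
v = 1/5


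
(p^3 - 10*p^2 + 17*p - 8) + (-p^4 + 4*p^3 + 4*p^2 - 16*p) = -p^4 + 5*p^3 - 6*p^2 + p - 8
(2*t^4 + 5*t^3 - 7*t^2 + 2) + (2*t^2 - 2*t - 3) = 2*t^4 + 5*t^3 - 5*t^2 - 2*t - 1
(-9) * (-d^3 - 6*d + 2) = 9*d^3 + 54*d - 18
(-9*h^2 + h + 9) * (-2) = 18*h^2 - 2*h - 18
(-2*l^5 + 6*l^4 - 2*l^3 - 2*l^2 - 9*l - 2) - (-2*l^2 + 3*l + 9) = -2*l^5 + 6*l^4 - 2*l^3 - 12*l - 11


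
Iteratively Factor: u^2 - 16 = (u - 4)*(u + 4)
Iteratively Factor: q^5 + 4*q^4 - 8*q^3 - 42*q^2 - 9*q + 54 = (q + 3)*(q^4 + q^3 - 11*q^2 - 9*q + 18) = (q + 3)^2*(q^3 - 2*q^2 - 5*q + 6) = (q - 3)*(q + 3)^2*(q^2 + q - 2) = (q - 3)*(q - 1)*(q + 3)^2*(q + 2)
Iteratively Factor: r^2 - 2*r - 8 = (r - 4)*(r + 2)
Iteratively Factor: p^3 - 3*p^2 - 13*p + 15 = (p - 1)*(p^2 - 2*p - 15) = (p - 5)*(p - 1)*(p + 3)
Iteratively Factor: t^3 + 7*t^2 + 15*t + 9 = (t + 3)*(t^2 + 4*t + 3) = (t + 3)^2*(t + 1)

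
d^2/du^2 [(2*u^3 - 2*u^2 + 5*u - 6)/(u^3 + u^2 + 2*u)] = 2*(-4*u^6 + 3*u^5 - 9*u^4 - 41*u^3 - 54*u^2 - 36*u - 24)/(u^3*(u^6 + 3*u^5 + 9*u^4 + 13*u^3 + 18*u^2 + 12*u + 8))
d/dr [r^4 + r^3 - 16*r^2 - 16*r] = 4*r^3 + 3*r^2 - 32*r - 16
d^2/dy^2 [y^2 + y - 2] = 2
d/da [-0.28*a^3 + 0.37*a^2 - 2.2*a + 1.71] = -0.84*a^2 + 0.74*a - 2.2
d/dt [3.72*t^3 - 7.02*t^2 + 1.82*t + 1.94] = 11.16*t^2 - 14.04*t + 1.82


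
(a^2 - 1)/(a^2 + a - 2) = (a + 1)/(a + 2)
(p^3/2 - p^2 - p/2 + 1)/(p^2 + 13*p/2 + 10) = (p^3 - 2*p^2 - p + 2)/(2*p^2 + 13*p + 20)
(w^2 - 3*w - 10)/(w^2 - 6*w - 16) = (w - 5)/(w - 8)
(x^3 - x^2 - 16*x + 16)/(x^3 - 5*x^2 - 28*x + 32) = (x - 4)/(x - 8)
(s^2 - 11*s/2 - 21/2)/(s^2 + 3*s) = (2*s^2 - 11*s - 21)/(2*s*(s + 3))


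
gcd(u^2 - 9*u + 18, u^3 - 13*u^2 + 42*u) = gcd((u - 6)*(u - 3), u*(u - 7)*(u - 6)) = u - 6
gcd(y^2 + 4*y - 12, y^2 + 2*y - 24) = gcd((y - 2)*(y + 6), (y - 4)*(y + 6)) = y + 6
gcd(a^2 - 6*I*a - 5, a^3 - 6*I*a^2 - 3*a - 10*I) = a - 5*I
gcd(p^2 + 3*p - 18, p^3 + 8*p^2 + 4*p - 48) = p + 6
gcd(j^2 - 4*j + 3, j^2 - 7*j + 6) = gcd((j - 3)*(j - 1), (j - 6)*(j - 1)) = j - 1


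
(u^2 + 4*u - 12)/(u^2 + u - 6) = (u + 6)/(u + 3)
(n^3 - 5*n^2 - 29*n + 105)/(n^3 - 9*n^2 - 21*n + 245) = (n - 3)/(n - 7)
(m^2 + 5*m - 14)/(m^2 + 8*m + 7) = (m - 2)/(m + 1)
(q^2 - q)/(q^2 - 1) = q/(q + 1)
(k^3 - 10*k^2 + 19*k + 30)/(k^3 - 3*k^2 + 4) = (k^2 - 11*k + 30)/(k^2 - 4*k + 4)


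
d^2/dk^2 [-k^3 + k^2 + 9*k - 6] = 2 - 6*k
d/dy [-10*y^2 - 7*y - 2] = -20*y - 7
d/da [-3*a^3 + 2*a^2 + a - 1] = -9*a^2 + 4*a + 1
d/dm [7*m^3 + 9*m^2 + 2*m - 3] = 21*m^2 + 18*m + 2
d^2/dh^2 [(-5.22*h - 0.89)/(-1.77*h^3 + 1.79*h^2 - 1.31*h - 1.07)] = (98.122428*h^5 - 65.7717840000001*h^4 - 35.873016*h^3 - 89.142144*h^2 + 37.352004*h - 8.169856)/(5.545233*h^9 - 16.823673*h^8 + 29.326068*h^7 - 20.581568*h^6 + 1.364118*h^5 + 15.955758*h^4 - 6.726748*h^3 - 0.639432*h^2 + 4.499457*h + 1.225043)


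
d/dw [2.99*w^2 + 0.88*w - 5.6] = 5.98*w + 0.88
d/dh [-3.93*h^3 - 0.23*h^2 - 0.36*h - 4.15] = -11.79*h^2 - 0.46*h - 0.36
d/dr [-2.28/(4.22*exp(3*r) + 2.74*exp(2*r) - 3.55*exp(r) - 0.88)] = (28.8648*exp(2*r) + 12.4944*exp(r) - 8.094)*exp(r)/(4.22*exp(3*r) + 2.74*exp(2*r) - 3.55*exp(r) - 0.88)^2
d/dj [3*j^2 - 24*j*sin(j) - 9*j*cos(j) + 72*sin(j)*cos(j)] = 9*j*sin(j) - 24*j*cos(j) + 6*j - 24*sin(j) - 9*cos(j) + 72*cos(2*j)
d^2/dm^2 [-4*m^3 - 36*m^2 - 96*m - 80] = -24*m - 72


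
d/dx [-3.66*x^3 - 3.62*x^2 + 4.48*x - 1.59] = -10.98*x^2 - 7.24*x + 4.48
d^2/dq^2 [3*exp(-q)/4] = 3*exp(-q)/4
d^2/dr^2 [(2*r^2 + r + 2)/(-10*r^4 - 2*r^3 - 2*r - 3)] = 8*(-150*r^8 - 180*r^7 - 542*r^6 - 93*r^5 + 189*r^4 + 77*r^3 + 93*r^2 + 9*r - 5)/(1000*r^12 + 600*r^11 + 120*r^10 + 608*r^9 + 1140*r^8 + 384*r^7 + 156*r^6 + 384*r^5 + 342*r^4 + 62*r^3 + 36*r^2 + 54*r + 27)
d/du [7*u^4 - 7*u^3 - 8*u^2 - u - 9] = 28*u^3 - 21*u^2 - 16*u - 1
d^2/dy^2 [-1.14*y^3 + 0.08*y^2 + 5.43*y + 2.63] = 0.16 - 6.84*y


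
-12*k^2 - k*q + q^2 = (-4*k + q)*(3*k + q)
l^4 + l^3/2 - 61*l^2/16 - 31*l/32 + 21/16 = (l - 7/4)*(l - 1/2)*(l + 3/4)*(l + 2)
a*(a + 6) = a^2 + 6*a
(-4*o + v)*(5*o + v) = -20*o^2 + o*v + v^2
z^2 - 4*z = z*(z - 4)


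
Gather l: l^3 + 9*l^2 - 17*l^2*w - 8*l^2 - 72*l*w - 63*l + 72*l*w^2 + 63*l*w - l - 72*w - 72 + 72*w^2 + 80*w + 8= l^3 + l^2*(1 - 17*w) + l*(72*w^2 - 9*w - 64) + 72*w^2 + 8*w - 64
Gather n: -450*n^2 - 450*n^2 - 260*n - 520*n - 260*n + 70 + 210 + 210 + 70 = -900*n^2 - 1040*n + 560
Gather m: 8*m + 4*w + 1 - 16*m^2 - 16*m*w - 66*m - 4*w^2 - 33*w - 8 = -16*m^2 + m*(-16*w - 58) - 4*w^2 - 29*w - 7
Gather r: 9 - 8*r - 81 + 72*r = 64*r - 72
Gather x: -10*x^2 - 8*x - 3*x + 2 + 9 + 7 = -10*x^2 - 11*x + 18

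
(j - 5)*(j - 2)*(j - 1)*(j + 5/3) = j^4 - 19*j^3/3 + 11*j^2/3 + 55*j/3 - 50/3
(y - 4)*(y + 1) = y^2 - 3*y - 4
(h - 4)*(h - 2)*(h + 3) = h^3 - 3*h^2 - 10*h + 24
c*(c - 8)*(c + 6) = c^3 - 2*c^2 - 48*c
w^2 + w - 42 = (w - 6)*(w + 7)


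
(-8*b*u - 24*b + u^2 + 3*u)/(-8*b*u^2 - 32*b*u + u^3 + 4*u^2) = (u + 3)/(u*(u + 4))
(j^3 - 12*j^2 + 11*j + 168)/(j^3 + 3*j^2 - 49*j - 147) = (j - 8)/(j + 7)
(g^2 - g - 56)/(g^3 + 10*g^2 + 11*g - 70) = (g - 8)/(g^2 + 3*g - 10)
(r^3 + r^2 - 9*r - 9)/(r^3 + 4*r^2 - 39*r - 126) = (r^2 - 2*r - 3)/(r^2 + r - 42)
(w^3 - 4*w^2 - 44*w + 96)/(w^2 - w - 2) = (w^2 - 2*w - 48)/(w + 1)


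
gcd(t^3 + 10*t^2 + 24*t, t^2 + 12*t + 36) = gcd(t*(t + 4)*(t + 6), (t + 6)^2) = t + 6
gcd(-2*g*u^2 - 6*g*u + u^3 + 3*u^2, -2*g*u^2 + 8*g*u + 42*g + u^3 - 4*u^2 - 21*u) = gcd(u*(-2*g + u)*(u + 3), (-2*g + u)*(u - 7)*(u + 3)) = -2*g*u - 6*g + u^2 + 3*u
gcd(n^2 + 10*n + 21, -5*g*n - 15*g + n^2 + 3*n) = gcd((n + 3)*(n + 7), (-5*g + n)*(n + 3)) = n + 3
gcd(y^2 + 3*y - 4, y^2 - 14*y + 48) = 1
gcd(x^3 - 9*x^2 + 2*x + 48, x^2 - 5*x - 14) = x + 2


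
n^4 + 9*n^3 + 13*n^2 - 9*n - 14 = (n - 1)*(n + 1)*(n + 2)*(n + 7)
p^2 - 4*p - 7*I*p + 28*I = (p - 4)*(p - 7*I)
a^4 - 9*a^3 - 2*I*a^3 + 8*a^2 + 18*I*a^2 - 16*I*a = a*(a - 8)*(a - 1)*(a - 2*I)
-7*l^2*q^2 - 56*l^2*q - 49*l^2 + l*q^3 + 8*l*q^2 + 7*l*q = (-7*l + q)*(q + 7)*(l*q + l)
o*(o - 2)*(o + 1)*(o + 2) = o^4 + o^3 - 4*o^2 - 4*o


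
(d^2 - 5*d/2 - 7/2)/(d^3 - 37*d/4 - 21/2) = 2*(d + 1)/(2*d^2 + 7*d + 6)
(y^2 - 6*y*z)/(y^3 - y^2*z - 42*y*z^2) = (-y + 6*z)/(-y^2 + y*z + 42*z^2)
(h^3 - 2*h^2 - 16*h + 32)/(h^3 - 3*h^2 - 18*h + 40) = (h - 4)/(h - 5)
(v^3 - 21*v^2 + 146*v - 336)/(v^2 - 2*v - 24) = (v^2 - 15*v + 56)/(v + 4)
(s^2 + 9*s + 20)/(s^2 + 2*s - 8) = (s + 5)/(s - 2)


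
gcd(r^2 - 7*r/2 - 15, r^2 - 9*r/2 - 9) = r - 6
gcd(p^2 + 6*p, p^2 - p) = p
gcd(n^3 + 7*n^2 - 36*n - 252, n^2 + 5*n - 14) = n + 7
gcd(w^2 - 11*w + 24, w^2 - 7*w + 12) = w - 3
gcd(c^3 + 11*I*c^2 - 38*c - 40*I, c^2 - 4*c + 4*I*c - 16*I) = c + 4*I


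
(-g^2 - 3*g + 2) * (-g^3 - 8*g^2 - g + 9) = g^5 + 11*g^4 + 23*g^3 - 22*g^2 - 29*g + 18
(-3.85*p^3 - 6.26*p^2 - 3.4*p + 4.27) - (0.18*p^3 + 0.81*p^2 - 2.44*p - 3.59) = -4.03*p^3 - 7.07*p^2 - 0.96*p + 7.86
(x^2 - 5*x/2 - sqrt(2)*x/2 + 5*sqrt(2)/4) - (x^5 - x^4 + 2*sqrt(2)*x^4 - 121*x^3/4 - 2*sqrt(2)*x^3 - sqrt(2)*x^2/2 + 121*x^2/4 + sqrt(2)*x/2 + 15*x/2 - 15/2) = -x^5 - 2*sqrt(2)*x^4 + x^4 + 2*sqrt(2)*x^3 + 121*x^3/4 - 117*x^2/4 + sqrt(2)*x^2/2 - 10*x - sqrt(2)*x + 5*sqrt(2)/4 + 15/2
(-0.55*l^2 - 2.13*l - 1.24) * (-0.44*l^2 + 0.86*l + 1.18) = 0.242*l^4 + 0.4642*l^3 - 1.9352*l^2 - 3.5798*l - 1.4632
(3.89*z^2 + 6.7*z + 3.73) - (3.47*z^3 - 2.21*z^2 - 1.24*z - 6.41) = -3.47*z^3 + 6.1*z^2 + 7.94*z + 10.14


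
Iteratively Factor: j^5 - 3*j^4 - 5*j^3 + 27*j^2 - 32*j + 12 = (j - 1)*(j^4 - 2*j^3 - 7*j^2 + 20*j - 12) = (j - 2)*(j - 1)*(j^3 - 7*j + 6) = (j - 2)^2*(j - 1)*(j^2 + 2*j - 3) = (j - 2)^2*(j - 1)^2*(j + 3)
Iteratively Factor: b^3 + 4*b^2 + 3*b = (b)*(b^2 + 4*b + 3) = b*(b + 1)*(b + 3)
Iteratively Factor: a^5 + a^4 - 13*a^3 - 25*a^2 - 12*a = (a)*(a^4 + a^3 - 13*a^2 - 25*a - 12) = a*(a - 4)*(a^3 + 5*a^2 + 7*a + 3) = a*(a - 4)*(a + 1)*(a^2 + 4*a + 3) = a*(a - 4)*(a + 1)*(a + 3)*(a + 1)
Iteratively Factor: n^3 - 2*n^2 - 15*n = (n - 5)*(n^2 + 3*n) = n*(n - 5)*(n + 3)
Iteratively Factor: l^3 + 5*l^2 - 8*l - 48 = (l - 3)*(l^2 + 8*l + 16) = (l - 3)*(l + 4)*(l + 4)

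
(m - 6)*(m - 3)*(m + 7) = m^3 - 2*m^2 - 45*m + 126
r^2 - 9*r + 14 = (r - 7)*(r - 2)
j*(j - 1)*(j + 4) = j^3 + 3*j^2 - 4*j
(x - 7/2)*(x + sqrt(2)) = x^2 - 7*x/2 + sqrt(2)*x - 7*sqrt(2)/2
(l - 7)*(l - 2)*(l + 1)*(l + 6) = l^4 - 2*l^3 - 43*l^2 + 44*l + 84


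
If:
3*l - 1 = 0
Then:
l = 1/3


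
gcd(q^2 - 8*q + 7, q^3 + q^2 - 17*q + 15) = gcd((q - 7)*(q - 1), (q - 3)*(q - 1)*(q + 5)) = q - 1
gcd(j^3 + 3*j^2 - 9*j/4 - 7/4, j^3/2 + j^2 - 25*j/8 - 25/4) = 1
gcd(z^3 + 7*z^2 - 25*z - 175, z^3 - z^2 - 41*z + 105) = z^2 + 2*z - 35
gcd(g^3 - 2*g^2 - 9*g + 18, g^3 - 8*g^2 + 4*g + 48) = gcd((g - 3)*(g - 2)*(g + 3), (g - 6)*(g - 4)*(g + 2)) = 1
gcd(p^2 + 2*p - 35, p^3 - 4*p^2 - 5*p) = p - 5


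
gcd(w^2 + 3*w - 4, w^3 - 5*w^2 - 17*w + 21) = w - 1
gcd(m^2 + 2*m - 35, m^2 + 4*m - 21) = m + 7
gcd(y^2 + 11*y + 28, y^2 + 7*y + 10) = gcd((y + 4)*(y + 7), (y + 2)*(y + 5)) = 1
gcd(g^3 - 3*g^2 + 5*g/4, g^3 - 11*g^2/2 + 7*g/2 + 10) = g - 5/2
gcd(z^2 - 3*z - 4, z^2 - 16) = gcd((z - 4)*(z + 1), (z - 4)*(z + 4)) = z - 4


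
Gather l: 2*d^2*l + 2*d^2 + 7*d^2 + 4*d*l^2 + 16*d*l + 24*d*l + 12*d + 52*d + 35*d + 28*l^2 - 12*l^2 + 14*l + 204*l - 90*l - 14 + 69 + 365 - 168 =9*d^2 + 99*d + l^2*(4*d + 16) + l*(2*d^2 + 40*d + 128) + 252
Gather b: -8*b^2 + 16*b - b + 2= -8*b^2 + 15*b + 2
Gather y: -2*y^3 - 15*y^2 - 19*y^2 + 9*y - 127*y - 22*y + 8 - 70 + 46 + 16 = -2*y^3 - 34*y^2 - 140*y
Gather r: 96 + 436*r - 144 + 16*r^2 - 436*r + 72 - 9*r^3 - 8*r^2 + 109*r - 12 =-9*r^3 + 8*r^2 + 109*r + 12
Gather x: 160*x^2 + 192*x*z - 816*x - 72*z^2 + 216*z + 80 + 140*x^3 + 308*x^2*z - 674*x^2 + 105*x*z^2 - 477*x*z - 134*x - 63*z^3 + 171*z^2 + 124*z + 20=140*x^3 + x^2*(308*z - 514) + x*(105*z^2 - 285*z - 950) - 63*z^3 + 99*z^2 + 340*z + 100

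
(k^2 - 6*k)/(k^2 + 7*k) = (k - 6)/(k + 7)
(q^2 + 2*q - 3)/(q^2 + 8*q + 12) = (q^2 + 2*q - 3)/(q^2 + 8*q + 12)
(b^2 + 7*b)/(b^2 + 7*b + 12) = b*(b + 7)/(b^2 + 7*b + 12)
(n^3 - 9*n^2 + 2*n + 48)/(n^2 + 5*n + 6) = (n^2 - 11*n + 24)/(n + 3)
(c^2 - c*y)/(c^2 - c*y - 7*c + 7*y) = c/(c - 7)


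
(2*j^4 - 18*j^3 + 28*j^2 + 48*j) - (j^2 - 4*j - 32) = 2*j^4 - 18*j^3 + 27*j^2 + 52*j + 32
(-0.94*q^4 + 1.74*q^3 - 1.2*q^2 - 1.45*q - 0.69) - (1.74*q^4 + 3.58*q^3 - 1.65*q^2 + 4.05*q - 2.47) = -2.68*q^4 - 1.84*q^3 + 0.45*q^2 - 5.5*q + 1.78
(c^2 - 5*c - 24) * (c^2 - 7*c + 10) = c^4 - 12*c^3 + 21*c^2 + 118*c - 240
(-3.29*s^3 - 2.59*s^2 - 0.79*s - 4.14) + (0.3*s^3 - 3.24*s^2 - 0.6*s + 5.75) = -2.99*s^3 - 5.83*s^2 - 1.39*s + 1.61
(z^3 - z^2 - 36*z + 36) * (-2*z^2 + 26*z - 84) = -2*z^5 + 28*z^4 - 38*z^3 - 924*z^2 + 3960*z - 3024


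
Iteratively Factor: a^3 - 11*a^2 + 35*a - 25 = (a - 5)*(a^2 - 6*a + 5) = (a - 5)*(a - 1)*(a - 5)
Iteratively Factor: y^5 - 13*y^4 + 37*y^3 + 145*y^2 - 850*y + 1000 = (y - 2)*(y^4 - 11*y^3 + 15*y^2 + 175*y - 500) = (y - 5)*(y - 2)*(y^3 - 6*y^2 - 15*y + 100) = (y - 5)^2*(y - 2)*(y^2 - y - 20) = (y - 5)^3*(y - 2)*(y + 4)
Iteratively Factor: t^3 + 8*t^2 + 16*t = (t + 4)*(t^2 + 4*t) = (t + 4)^2*(t)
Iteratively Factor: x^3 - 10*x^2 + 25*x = (x)*(x^2 - 10*x + 25) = x*(x - 5)*(x - 5)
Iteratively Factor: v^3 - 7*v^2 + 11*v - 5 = (v - 1)*(v^2 - 6*v + 5) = (v - 1)^2*(v - 5)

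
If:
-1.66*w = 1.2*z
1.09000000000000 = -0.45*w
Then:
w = -2.42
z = 3.35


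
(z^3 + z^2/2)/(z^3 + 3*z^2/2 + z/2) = z/(z + 1)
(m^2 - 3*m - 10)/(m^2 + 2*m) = (m - 5)/m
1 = 1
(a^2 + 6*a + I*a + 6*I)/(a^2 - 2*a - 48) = (a + I)/(a - 8)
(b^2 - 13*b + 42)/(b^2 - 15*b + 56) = (b - 6)/(b - 8)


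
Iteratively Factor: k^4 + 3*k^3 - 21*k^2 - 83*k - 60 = (k + 1)*(k^3 + 2*k^2 - 23*k - 60) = (k + 1)*(k + 3)*(k^2 - k - 20) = (k + 1)*(k + 3)*(k + 4)*(k - 5)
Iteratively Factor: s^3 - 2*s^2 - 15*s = (s)*(s^2 - 2*s - 15) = s*(s - 5)*(s + 3)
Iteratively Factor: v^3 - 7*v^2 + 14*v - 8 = (v - 2)*(v^2 - 5*v + 4) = (v - 4)*(v - 2)*(v - 1)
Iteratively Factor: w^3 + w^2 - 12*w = (w - 3)*(w^2 + 4*w) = w*(w - 3)*(w + 4)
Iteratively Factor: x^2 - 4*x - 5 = (x - 5)*(x + 1)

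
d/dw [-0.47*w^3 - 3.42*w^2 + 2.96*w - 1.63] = -1.41*w^2 - 6.84*w + 2.96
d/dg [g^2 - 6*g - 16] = 2*g - 6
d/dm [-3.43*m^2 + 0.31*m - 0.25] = 0.31 - 6.86*m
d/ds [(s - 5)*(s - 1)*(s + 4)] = 3*s^2 - 4*s - 19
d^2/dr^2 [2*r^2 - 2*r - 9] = 4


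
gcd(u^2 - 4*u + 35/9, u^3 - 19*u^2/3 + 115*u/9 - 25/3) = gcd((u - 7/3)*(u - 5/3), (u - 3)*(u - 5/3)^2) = u - 5/3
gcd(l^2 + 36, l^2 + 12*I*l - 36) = l + 6*I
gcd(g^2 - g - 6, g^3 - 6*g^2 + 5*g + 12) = g - 3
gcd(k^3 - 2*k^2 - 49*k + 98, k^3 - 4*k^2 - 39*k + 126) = k - 7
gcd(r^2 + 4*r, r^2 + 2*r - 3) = 1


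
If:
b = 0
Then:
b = 0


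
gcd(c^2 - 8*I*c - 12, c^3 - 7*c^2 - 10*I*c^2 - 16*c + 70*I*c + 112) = c - 2*I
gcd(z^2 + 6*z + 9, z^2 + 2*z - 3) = z + 3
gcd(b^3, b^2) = b^2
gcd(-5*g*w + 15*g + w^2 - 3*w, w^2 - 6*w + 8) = 1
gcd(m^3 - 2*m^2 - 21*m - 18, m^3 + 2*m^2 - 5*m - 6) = m^2 + 4*m + 3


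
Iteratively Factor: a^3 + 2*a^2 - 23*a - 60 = (a - 5)*(a^2 + 7*a + 12) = (a - 5)*(a + 3)*(a + 4)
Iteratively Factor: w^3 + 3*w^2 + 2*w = (w)*(w^2 + 3*w + 2) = w*(w + 1)*(w + 2)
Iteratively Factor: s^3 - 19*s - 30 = (s + 3)*(s^2 - 3*s - 10) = (s + 2)*(s + 3)*(s - 5)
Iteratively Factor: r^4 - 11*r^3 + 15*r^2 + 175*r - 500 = (r - 5)*(r^3 - 6*r^2 - 15*r + 100) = (r - 5)^2*(r^2 - r - 20) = (r - 5)^2*(r + 4)*(r - 5)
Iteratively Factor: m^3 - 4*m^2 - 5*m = (m + 1)*(m^2 - 5*m) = (m - 5)*(m + 1)*(m)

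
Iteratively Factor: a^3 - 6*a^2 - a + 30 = (a - 5)*(a^2 - a - 6) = (a - 5)*(a + 2)*(a - 3)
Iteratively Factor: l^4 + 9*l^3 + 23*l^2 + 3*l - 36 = (l + 4)*(l^3 + 5*l^2 + 3*l - 9) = (l + 3)*(l + 4)*(l^2 + 2*l - 3) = (l - 1)*(l + 3)*(l + 4)*(l + 3)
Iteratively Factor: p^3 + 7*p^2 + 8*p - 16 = (p + 4)*(p^2 + 3*p - 4) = (p + 4)^2*(p - 1)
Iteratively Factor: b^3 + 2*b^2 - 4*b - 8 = (b + 2)*(b^2 - 4) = (b - 2)*(b + 2)*(b + 2)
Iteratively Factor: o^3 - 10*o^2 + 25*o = (o - 5)*(o^2 - 5*o) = (o - 5)^2*(o)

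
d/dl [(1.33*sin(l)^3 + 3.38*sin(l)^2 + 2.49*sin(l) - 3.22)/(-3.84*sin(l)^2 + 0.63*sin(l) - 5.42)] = (-5.1072*sin(l)^4 + 1.6758*sin(l)^3 - 9.9348*sin(l)^2 - 61.3688*sin(l) - 11.4672)*cos(l)/(14.7456*sin(l)^4 - 4.8384*sin(l)^3 + 42.0225*sin(l)^2 - 6.8292*sin(l) + 29.3764)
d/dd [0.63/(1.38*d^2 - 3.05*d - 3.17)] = (1.9215 - 1.7388*d)/(-1.38*d^2 + 3.05*d + 3.17)^2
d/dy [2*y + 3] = 2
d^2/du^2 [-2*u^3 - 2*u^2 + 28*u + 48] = -12*u - 4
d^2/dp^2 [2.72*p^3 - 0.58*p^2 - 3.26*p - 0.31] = 16.32*p - 1.16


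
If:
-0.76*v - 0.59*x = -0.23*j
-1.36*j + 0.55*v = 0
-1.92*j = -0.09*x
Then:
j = 0.00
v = 0.00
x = 0.00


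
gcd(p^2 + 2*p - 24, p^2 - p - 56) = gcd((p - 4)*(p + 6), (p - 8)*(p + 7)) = 1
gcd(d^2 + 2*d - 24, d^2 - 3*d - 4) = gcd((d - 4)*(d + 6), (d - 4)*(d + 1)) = d - 4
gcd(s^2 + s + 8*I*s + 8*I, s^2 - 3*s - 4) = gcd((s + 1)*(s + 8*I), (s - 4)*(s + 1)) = s + 1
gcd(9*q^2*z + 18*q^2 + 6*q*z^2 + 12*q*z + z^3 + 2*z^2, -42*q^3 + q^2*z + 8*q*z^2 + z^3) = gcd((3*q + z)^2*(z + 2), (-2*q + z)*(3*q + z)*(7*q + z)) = 3*q + z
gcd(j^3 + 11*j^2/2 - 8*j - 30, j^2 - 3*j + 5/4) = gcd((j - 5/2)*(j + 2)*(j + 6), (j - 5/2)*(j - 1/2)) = j - 5/2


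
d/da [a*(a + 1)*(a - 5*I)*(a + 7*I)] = 4*a^3 + a^2*(3 + 6*I) + a*(70 + 4*I) + 35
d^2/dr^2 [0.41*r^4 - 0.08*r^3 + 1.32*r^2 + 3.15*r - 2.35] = 4.92*r^2 - 0.48*r + 2.64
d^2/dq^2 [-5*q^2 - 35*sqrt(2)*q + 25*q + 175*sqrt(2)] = -10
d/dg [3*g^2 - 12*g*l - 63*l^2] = 6*g - 12*l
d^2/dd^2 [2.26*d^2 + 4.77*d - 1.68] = 4.52000000000000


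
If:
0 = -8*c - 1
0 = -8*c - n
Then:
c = -1/8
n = 1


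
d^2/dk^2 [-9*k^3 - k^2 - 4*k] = -54*k - 2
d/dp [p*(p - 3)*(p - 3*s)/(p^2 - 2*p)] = (p^2 - 4*p - 3*s + 6)/(p^2 - 4*p + 4)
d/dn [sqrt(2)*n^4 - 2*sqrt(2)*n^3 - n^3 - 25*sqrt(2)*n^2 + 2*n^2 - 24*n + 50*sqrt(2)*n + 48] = 4*sqrt(2)*n^3 - 6*sqrt(2)*n^2 - 3*n^2 - 50*sqrt(2)*n + 4*n - 24 + 50*sqrt(2)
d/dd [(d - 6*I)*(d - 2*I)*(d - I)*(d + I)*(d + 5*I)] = 5*d^4 - 12*I*d^3 + 87*d^2 - 126*I*d + 28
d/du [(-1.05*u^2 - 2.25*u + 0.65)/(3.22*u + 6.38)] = (-3.381*u^2 - 13.398*u - 16.448)/(10.3684*u^2 + 41.0872*u + 40.7044)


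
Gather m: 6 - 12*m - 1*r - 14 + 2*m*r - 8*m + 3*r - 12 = m*(2*r - 20) + 2*r - 20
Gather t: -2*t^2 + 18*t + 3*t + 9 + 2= -2*t^2 + 21*t + 11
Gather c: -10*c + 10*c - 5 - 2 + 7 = 0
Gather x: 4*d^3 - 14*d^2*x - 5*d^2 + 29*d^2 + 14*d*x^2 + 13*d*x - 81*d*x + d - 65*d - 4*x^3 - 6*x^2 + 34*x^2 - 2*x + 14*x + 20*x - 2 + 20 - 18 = 4*d^3 + 24*d^2 - 64*d - 4*x^3 + x^2*(14*d + 28) + x*(-14*d^2 - 68*d + 32)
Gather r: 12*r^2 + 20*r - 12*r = 12*r^2 + 8*r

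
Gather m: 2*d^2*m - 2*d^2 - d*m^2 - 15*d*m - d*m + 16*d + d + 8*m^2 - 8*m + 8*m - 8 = -2*d^2 + 17*d + m^2*(8 - d) + m*(2*d^2 - 16*d) - 8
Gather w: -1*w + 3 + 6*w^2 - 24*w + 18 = 6*w^2 - 25*w + 21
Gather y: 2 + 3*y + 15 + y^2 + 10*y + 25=y^2 + 13*y + 42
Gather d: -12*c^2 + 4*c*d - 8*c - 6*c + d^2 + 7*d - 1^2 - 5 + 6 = -12*c^2 - 14*c + d^2 + d*(4*c + 7)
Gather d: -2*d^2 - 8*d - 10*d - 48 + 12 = -2*d^2 - 18*d - 36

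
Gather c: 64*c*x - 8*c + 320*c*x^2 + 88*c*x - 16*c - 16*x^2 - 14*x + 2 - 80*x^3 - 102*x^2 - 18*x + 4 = c*(320*x^2 + 152*x - 24) - 80*x^3 - 118*x^2 - 32*x + 6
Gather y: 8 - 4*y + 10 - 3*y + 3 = 21 - 7*y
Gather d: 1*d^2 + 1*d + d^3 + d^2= d^3 + 2*d^2 + d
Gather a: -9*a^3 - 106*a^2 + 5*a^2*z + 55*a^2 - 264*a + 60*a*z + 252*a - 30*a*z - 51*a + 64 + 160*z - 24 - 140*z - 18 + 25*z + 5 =-9*a^3 + a^2*(5*z - 51) + a*(30*z - 63) + 45*z + 27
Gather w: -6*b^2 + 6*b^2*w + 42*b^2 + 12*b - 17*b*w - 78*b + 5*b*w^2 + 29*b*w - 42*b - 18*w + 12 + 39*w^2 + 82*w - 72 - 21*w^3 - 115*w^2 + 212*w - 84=36*b^2 - 108*b - 21*w^3 + w^2*(5*b - 76) + w*(6*b^2 + 12*b + 276) - 144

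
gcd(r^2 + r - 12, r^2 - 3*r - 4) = 1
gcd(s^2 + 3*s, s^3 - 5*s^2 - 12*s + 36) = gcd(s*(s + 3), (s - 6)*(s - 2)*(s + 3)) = s + 3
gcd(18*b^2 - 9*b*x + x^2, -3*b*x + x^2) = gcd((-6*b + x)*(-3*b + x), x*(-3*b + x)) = -3*b + x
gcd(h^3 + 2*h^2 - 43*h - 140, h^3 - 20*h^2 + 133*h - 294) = h - 7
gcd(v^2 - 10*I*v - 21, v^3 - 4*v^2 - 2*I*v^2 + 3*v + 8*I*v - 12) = v - 3*I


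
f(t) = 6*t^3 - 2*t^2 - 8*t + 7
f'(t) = 18*t^2 - 4*t - 8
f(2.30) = 51.02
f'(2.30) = 78.02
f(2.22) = 45.03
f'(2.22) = 71.83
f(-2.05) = -36.70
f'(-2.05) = 75.84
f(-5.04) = -771.63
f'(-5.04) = 469.39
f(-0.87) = 8.50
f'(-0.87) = 9.10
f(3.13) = 146.35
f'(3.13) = 155.82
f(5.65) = 980.13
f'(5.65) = 544.00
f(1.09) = 3.67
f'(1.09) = 9.03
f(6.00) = 1183.00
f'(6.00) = 616.00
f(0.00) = 7.00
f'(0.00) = -8.00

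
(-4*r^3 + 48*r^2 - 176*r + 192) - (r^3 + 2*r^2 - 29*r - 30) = -5*r^3 + 46*r^2 - 147*r + 222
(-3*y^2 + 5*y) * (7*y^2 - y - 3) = -21*y^4 + 38*y^3 + 4*y^2 - 15*y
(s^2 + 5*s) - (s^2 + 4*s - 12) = s + 12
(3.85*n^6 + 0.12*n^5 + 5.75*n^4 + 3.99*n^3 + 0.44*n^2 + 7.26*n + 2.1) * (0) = 0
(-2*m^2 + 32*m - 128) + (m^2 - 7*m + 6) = -m^2 + 25*m - 122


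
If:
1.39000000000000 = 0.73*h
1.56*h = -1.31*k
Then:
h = 1.90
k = -2.27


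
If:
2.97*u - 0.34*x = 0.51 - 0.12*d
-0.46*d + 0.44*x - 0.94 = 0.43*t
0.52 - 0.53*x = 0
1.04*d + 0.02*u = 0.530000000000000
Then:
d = 0.50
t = -1.72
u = 0.26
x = 0.98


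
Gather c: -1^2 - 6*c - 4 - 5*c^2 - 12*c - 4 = -5*c^2 - 18*c - 9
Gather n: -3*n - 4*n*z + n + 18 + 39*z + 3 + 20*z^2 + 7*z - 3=n*(-4*z - 2) + 20*z^2 + 46*z + 18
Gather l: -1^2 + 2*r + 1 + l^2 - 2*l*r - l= l^2 + l*(-2*r - 1) + 2*r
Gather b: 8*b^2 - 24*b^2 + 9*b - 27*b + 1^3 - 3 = -16*b^2 - 18*b - 2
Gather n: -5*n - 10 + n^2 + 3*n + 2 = n^2 - 2*n - 8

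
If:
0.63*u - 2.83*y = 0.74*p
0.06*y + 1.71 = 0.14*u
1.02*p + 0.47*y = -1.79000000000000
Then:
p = -3.62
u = 13.95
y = 4.05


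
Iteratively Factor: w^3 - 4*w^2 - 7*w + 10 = (w - 1)*(w^2 - 3*w - 10) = (w - 5)*(w - 1)*(w + 2)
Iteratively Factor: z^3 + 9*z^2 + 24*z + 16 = (z + 4)*(z^2 + 5*z + 4) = (z + 4)^2*(z + 1)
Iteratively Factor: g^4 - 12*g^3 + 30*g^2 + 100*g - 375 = (g + 3)*(g^3 - 15*g^2 + 75*g - 125) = (g - 5)*(g + 3)*(g^2 - 10*g + 25) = (g - 5)^2*(g + 3)*(g - 5)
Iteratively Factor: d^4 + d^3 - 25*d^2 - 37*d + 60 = (d + 4)*(d^3 - 3*d^2 - 13*d + 15) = (d - 5)*(d + 4)*(d^2 + 2*d - 3) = (d - 5)*(d + 3)*(d + 4)*(d - 1)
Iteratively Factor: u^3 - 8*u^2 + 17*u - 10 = (u - 2)*(u^2 - 6*u + 5) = (u - 5)*(u - 2)*(u - 1)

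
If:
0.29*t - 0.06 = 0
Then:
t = 0.21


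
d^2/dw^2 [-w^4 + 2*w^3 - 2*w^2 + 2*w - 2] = -12*w^2 + 12*w - 4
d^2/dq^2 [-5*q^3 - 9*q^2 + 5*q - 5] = -30*q - 18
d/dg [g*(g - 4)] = 2*g - 4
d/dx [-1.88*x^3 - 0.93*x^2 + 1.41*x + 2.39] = -5.64*x^2 - 1.86*x + 1.41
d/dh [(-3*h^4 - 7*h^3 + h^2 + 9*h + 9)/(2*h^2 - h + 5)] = (-12*h^5 - 5*h^4 - 46*h^3 - 124*h^2 - 26*h + 54)/(4*h^4 - 4*h^3 + 21*h^2 - 10*h + 25)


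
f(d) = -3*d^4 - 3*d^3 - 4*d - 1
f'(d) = -12*d^3 - 9*d^2 - 4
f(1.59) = -38.59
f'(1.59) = -74.99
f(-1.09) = 3.01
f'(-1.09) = 0.85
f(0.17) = -1.70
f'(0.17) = -4.32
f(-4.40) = -852.28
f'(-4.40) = 843.97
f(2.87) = -286.94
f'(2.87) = -361.81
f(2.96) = -320.94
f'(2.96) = -394.07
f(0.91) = -8.96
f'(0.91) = -20.50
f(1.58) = -37.85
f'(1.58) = -73.80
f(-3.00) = -151.00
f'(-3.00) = 239.00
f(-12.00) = -56977.00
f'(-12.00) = 19436.00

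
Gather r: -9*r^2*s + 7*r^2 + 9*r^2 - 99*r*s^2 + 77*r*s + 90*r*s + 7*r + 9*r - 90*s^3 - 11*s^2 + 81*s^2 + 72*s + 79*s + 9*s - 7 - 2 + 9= r^2*(16 - 9*s) + r*(-99*s^2 + 167*s + 16) - 90*s^3 + 70*s^2 + 160*s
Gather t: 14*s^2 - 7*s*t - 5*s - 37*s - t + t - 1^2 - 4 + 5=14*s^2 - 7*s*t - 42*s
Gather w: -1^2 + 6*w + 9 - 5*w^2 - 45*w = -5*w^2 - 39*w + 8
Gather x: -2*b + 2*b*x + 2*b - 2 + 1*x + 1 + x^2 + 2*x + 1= x^2 + x*(2*b + 3)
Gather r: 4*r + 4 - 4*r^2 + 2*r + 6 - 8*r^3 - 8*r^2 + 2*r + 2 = -8*r^3 - 12*r^2 + 8*r + 12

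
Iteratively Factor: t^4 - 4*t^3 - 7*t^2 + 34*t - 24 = (t - 1)*(t^3 - 3*t^2 - 10*t + 24) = (t - 1)*(t + 3)*(t^2 - 6*t + 8) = (t - 2)*(t - 1)*(t + 3)*(t - 4)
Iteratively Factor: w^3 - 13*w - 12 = (w - 4)*(w^2 + 4*w + 3) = (w - 4)*(w + 3)*(w + 1)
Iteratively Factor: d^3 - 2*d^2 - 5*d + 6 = (d + 2)*(d^2 - 4*d + 3) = (d - 1)*(d + 2)*(d - 3)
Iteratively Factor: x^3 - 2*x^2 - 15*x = (x - 5)*(x^2 + 3*x) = x*(x - 5)*(x + 3)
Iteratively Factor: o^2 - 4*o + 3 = (o - 1)*(o - 3)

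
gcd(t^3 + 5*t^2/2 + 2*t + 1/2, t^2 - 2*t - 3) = t + 1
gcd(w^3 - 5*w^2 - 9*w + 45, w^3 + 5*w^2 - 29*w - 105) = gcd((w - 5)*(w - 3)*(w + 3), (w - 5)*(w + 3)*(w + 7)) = w^2 - 2*w - 15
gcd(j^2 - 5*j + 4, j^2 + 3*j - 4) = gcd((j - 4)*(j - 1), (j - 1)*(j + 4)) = j - 1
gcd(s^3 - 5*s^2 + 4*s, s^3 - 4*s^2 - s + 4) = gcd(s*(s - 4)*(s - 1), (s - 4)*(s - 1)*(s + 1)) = s^2 - 5*s + 4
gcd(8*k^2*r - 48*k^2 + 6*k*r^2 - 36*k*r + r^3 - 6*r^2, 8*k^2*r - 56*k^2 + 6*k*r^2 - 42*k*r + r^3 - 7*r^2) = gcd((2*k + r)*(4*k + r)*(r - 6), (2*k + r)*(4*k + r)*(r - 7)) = 8*k^2 + 6*k*r + r^2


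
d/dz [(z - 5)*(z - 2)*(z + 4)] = 3*z^2 - 6*z - 18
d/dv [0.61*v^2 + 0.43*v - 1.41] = 1.22*v + 0.43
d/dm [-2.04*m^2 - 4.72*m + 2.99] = -4.08*m - 4.72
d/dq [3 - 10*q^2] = -20*q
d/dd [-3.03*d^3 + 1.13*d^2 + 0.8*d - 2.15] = -9.09*d^2 + 2.26*d + 0.8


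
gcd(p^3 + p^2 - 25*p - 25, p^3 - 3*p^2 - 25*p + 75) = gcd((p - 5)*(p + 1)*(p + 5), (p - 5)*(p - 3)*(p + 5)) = p^2 - 25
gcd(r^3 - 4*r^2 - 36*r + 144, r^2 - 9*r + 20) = r - 4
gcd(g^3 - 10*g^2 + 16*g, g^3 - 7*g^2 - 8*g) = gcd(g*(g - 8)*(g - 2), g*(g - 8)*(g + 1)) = g^2 - 8*g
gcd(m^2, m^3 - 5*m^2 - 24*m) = m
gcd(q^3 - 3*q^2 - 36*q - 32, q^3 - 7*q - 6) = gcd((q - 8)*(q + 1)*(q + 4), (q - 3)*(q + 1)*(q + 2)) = q + 1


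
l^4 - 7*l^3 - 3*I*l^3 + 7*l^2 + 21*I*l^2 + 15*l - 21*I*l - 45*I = (l - 5)*(l - 3)*(l + 1)*(l - 3*I)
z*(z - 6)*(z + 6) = z^3 - 36*z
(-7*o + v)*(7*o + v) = -49*o^2 + v^2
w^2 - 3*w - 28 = (w - 7)*(w + 4)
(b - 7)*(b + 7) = b^2 - 49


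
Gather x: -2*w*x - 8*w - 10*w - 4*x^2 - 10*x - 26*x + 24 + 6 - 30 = -18*w - 4*x^2 + x*(-2*w - 36)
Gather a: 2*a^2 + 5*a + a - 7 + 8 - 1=2*a^2 + 6*a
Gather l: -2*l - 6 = -2*l - 6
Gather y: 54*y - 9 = 54*y - 9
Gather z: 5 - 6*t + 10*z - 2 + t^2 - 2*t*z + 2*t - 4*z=t^2 - 4*t + z*(6 - 2*t) + 3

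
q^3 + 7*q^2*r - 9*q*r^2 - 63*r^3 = (q - 3*r)*(q + 3*r)*(q + 7*r)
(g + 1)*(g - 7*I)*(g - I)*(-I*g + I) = -I*g^4 - 8*g^3 + 8*I*g^2 + 8*g - 7*I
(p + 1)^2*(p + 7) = p^3 + 9*p^2 + 15*p + 7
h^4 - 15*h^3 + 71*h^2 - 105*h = h*(h - 7)*(h - 5)*(h - 3)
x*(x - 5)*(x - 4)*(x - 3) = x^4 - 12*x^3 + 47*x^2 - 60*x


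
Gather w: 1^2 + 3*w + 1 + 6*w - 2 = 9*w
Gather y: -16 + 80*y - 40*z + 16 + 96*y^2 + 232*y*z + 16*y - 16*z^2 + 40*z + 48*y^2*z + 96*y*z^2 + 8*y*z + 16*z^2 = y^2*(48*z + 96) + y*(96*z^2 + 240*z + 96)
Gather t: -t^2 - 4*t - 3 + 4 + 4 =-t^2 - 4*t + 5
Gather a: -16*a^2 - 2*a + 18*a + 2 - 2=-16*a^2 + 16*a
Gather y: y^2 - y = y^2 - y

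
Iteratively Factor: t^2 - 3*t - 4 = (t - 4)*(t + 1)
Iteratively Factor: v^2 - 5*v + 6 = (v - 2)*(v - 3)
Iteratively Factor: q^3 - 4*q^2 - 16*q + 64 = (q - 4)*(q^2 - 16) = (q - 4)*(q + 4)*(q - 4)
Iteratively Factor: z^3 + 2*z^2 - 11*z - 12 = (z + 1)*(z^2 + z - 12) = (z + 1)*(z + 4)*(z - 3)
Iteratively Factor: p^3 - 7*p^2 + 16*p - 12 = (p - 2)*(p^2 - 5*p + 6) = (p - 3)*(p - 2)*(p - 2)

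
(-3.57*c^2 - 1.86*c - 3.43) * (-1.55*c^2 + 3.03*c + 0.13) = 5.5335*c^4 - 7.9341*c^3 - 0.783399999999999*c^2 - 10.6347*c - 0.4459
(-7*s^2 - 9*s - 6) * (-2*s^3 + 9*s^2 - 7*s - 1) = 14*s^5 - 45*s^4 - 20*s^3 + 16*s^2 + 51*s + 6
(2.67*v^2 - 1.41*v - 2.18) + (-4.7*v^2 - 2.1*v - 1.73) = -2.03*v^2 - 3.51*v - 3.91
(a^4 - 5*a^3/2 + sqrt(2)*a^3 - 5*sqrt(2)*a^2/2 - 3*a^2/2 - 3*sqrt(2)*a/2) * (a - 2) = a^5 - 9*a^4/2 + sqrt(2)*a^4 - 9*sqrt(2)*a^3/2 + 7*a^3/2 + 3*a^2 + 7*sqrt(2)*a^2/2 + 3*sqrt(2)*a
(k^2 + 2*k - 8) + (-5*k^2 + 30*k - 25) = -4*k^2 + 32*k - 33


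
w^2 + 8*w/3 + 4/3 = (w + 2/3)*(w + 2)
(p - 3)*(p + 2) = p^2 - p - 6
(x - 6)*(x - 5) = x^2 - 11*x + 30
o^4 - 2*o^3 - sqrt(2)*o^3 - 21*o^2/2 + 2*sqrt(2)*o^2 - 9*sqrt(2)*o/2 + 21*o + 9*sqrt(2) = (o - 2)*(o - 3*sqrt(2))*(o + sqrt(2)/2)*(o + 3*sqrt(2)/2)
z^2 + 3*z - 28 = (z - 4)*(z + 7)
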